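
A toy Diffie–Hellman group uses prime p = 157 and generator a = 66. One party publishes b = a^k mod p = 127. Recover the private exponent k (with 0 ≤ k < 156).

Baby-step giant-step with m = ceil(sqrt(156)) = 13.
Baby table (66^j mod 157 for j=0..12):
  0:1  1:66  2:117  3:29  4:30  5:96  6:56  7:85
  8:115  9:54  10:110  11:38  12:153
Giant step factor: 66^(-13) ≡ 22 (mod 157).
Scan 127·22^i mod 157 for i = 0, 1, …:
  i=0: 127   i=1: 125   i=2: 81   i=3: 55
  i=4: 111   i=5: 87   i=6: 30
Match at i=6, j=4: k = 6·13 + 4 = 82.

82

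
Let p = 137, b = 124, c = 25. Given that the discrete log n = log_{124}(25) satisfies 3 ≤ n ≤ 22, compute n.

Compute 124^3 mod 137 = 132, then multiply by 124 repeatedly:
  124^3=132  124^4=65  124^5=114  124^6=25
Found 25 at exponent 6.

6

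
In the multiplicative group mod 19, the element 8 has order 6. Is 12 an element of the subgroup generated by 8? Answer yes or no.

yes

12 ∈ ⟨8⟩ iff 12^6 ≡ 1 (mod 19), since |⟨8⟩| = 6.
12^6 mod 19 = 1.
Since 1 = 1, 12 lies in the subgroup.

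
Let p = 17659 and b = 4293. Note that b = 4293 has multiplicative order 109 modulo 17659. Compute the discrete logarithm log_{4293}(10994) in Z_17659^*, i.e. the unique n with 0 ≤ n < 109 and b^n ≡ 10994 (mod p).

93

Baby-step giant-step with m = ceil(sqrt(109)) = 11.
Baby table (4293^j mod 17659 for j=0..10):
  0:1  1:4293  2:11512  3:11134  4:13008  5:5586  6:17435  7:9613
  8:17185  9:13562  10:17602
Giant step factor: 4293^(-11) ≡ 12141 (mod 17659).
Scan 10994·12141^i mod 17659 for i = 0, 1, …:
  i=0: 10994   i=1: 11432   i=2: 13831   i=3: 2740
  i=4: 14443   i=5: 16252   i=6: 11525   i=7: 12768
  i=8: 5586
Match at i=8, j=5: n = 8·11 + 5 = 93.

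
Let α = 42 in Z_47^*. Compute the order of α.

23

The order of 42 must divide p − 1 = 46 = 2 · 23.
Divisors: 1, 2, 23, 46.
Check each in increasing order: 42^1 ≡ 42;  42^2 ≡ 25;  42^23 ≡ 1.
Smallest exponent giving 1 is 23.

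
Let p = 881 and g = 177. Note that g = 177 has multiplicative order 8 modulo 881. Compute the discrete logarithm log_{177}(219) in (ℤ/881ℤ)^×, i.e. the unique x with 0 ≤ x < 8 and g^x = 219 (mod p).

3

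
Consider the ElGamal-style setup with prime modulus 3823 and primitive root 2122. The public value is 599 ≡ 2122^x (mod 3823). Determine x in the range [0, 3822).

2378

Baby-step giant-step with m = ceil(sqrt(3822)) = 62.
Baby table (2122^j mod 3823 for j=0..61):
  0:1  1:2122  2:3213  3:1577  4:1269  5:1426  6:1979  7:1784
  8:878  9:1315  10:3463  11:680  12:1689  13:1907  14:1920  15:2745
  16:2461  17:24  18:1229  19:652  20:3441  21:3695  22:3640  23:1620
  24:763  25:1957  26:976  27:2829  28:1028  29:2306  30:3715  31:204
  32:889  33:1719  34:576  35:2735  36:356  37:2301  38:751  39:3254
  40:650  41:3020  42:1092  43:486  44:2905  45:1734  46:1822  47:1231
  48:1073  49:2221  50:3026  51:2355  52:649  53:898  54:1702  55:2732
  56:1636  57:308  58:3666  59:3270  60:195  61:906
Giant step factor: 2122^(-62) ≡ 2537 (mod 3823).
Scan 599·2537^i mod 3823 for i = 0, 1, …:
  i=0: 599   i=1: 1932   i=2: 398   i=3: 454
  i=4: 1075   i=5: 1476   i=6: 1895   i=7: 2104
  i=8: 940   i=9: 3051     …   i=37: 3511
  i=38: 3640
Match at i=38, j=22: x = 38·62 + 22 = 2378.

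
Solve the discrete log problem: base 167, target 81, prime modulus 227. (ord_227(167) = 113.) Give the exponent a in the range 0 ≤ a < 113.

51

Baby-step giant-step with m = ceil(sqrt(113)) = 11.
Baby table (167^j mod 227 for j=0..10):
  0:1  1:167  2:195  3:104  4:116  5:77  6:147  7:33
  8:63  9:79  10:27
Giant step factor: 167^(-11) ≡ 205 (mod 227).
Scan 81·205^i mod 227 for i = 0, 1, …:
  i=0: 81   i=1: 34   i=2: 160   i=3: 112
  i=4: 33
Match at i=4, j=7: a = 4·11 + 7 = 51.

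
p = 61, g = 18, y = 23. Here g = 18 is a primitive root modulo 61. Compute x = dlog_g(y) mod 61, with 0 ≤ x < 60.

9

Baby-step giant-step with m = ceil(sqrt(60)) = 8.
Baby table (18^j mod 61 for j=0..7):
  0:1  1:18  2:19  3:37  4:56  5:32  6:27  7:59
Giant step factor: 18^(-8) ≡ 22 (mod 61).
Scan 23·22^i mod 61 for i = 0, 1, …:
  i=0: 23   i=1: 18
Match at i=1, j=1: x = 1·8 + 1 = 9.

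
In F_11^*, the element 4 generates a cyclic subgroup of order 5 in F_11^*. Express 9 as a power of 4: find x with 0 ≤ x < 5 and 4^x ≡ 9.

3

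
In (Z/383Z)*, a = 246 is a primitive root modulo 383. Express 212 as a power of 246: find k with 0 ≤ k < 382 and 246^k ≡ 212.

11

Baby-step giant-step with m = ceil(sqrt(382)) = 20.
Baby table (246^j mod 383 for j=0..19):
  0:1  1:246  2:2  3:109  4:4  5:218  6:8  7:53
  8:16  9:106  10:32  11:212  12:64  13:41  14:128  15:82
  16:256  17:164  18:129  19:328
Giant step factor: 246^(-20) ≡ 144 (mod 383).
Scan 212·144^i mod 383 for i = 0, 1, …:
  i=0: 212
Match at i=0, j=11: k = 0·20 + 11 = 11.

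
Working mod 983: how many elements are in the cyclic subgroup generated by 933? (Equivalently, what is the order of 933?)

982

The order of 933 must divide p − 1 = 982 = 2 · 491.
Divisors: 1, 2, 491, 982.
Check each in increasing order: 933^1 ≡ 933;  933^2 ≡ 534;  933^491 ≡ 982;  933^982 ≡ 1.
Smallest exponent giving 1 is 982.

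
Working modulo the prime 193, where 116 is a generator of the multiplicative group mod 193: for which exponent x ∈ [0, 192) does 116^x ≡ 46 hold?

188

Baby-step giant-step with m = ceil(sqrt(192)) = 14.
Baby table (116^j mod 193 for j=0..13):
  0:1  1:116  2:139  3:105  4:21  5:120  6:24  7:82
  8:55  9:11  10:118  11:178  12:190  13:38
Giant step factor: 116^(-14) ≡ 56 (mod 193).
Scan 46·56^i mod 193 for i = 0, 1, …:
  i=0: 46   i=1: 67   i=2: 85   i=3: 128
  i=4: 27   i=5: 161   i=6: 138   i=7: 8
  i=8: 62   i=9: 191   i=10: 81   i=11: 97
  i=12: 28   i=13: 24
Match at i=13, j=6: x = 13·14 + 6 = 188.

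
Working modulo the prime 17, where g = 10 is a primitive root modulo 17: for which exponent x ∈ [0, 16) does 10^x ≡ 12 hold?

15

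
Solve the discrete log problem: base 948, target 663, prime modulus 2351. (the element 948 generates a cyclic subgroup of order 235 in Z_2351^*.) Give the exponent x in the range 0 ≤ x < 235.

216

Baby-step giant-step with m = ceil(sqrt(235)) = 16.
Baby table (948^j mod 2351 for j=0..15):
  0:1  1:948  2:622  3:1906  4:1320  5:628  6:541  7:350
  8:309  9:1408  10:1767  11:1204  12:1157  13:1270  14:248  15:4
Giant step factor: 948^(-16) ≡ 1191 (mod 2351).
Scan 663·1191^i mod 2351 for i = 0, 1, …:
  i=0: 663   i=1: 2048   i=2: 1181   i=3: 673
  i=4: 2203   i=5: 57   i=6: 2059   i=7: 176
  i=8: 377   i=9: 2317   i=10: 1824   i=11: 60
  i=12: 930   i=13: 309
Match at i=13, j=8: x = 13·16 + 8 = 216.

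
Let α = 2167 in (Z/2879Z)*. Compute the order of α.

The order of 2167 must divide p − 1 = 2878 = 2 · 1439.
Divisors: 1, 2, 1439, 2878.
Check each in increasing order: 2167^1 ≡ 2167;  2167^2 ≡ 240;  2167^1439 ≡ 1.
Smallest exponent giving 1 is 1439.

1439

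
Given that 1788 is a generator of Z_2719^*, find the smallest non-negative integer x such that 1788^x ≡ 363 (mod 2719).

Baby-step giant-step with m = ceil(sqrt(2718)) = 53.
Baby table (1788^j mod 2719 for j=0..52):
  0:1  1:1788  2:2119  3:1205  4:1092  5:254  6:79  7:2583
  8:1542  9:30  10:1979  11:1033  12:803  13:132  14:2182  15:2370
  16:1358  17:37  18:900  19:2271  20:1081  21:2338  22:1241  23:204
  24:406  25:2674  26:1110  27:2529  28:155  29:2521  30:2165  31:1883
  32:682  33:1304  34:1369  35:672  36:2457  37:1931  38:2217  39:2413
  40:2110  41:1427  42:1054  43:285  44:1127  45:297  46:831  47:1254
  48:1696  49:763  50:2025  51:1711  52:393
Giant step factor: 1788^(-53) ≡ 674 (mod 2719).
Scan 363·674^i mod 2719 for i = 0, 1, …:
  i=0: 363   i=1: 2671   i=2: 276   i=3: 1132
  i=4: 1648   i=5: 1400   i=6: 107   i=7: 1424
  i=8: 2688   i=9: 858   i=10: 1864   i=11: 158
  i=12: 451   i=13: 2165
Match at i=13, j=30: x = 13·53 + 30 = 719.

719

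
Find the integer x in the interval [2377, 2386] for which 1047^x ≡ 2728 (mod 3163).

2384

Compute 1047^2377 mod 3163 = 2303, then multiply by 1047 repeatedly:
  1047^2377=2303  1047^2378=1035  1047^2379=1899  1047^2380=1889  1047^2381=908
  1047^2382=1776  1047^2383=2791  1047^2384=2728
Found 2728 at exponent 2384.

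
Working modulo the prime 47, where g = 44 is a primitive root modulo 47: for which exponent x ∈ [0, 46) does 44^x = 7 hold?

20

Baby-step giant-step with m = ceil(sqrt(46)) = 7.
Baby table (44^j mod 47 for j=0..6):
  0:1  1:44  2:9  3:20  4:34  5:39  6:24
Giant step factor: 44^(-7) ≡ 15 (mod 47).
Scan 7·15^i mod 47 for i = 0, 1, …:
  i=0: 7   i=1: 11   i=2: 24
Match at i=2, j=6: x = 2·7 + 6 = 20.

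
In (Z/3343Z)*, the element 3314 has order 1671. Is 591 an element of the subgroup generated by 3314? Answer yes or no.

591 ∈ ⟨3314⟩ iff 591^1671 ≡ 1 (mod 3343), since |⟨3314⟩| = 1671.
591^1671 mod 3343 = 3342.
Since 3342 ≠ 1, 591 does not lie in the subgroup.

no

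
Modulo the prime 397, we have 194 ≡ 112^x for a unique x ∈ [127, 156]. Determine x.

143

Compute 112^127 mod 397 = 193, then multiply by 112 repeatedly:
  112^127=193  112^128=178  112^129=86  112^130=104  112^131=135
  112^132=34  112^133=235  112^134=118  112^135=115  112^136=176
  112^137=259  112^138=27  112^139=245  112^140=47  112^141=103
  112^142=23  112^143=194
Found 194 at exponent 143.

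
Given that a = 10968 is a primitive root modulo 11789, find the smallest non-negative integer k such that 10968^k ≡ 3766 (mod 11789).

6525

Baby-step giant-step with m = ceil(sqrt(11788)) = 109.
Baby table (10968^j mod 11789 for j=0..108):
  0:1  1:10968  2:2068  3:11577  4:9006  5:9566  6:9577  7:546
  8:11505  9:9173  10:2138  11:1263  12:509  13:6515  14:3391  15:9982
  16:9922  17:237  18:5836  19:6767  20:8701  21:613  22:3654  23:6261
  24:11512  25:3426  26:4825  27:11568  28:4606  29:2743  30:11485  31:2015
  32:7934  33:5503  34:9013  35:3819  36:475  37:10851  38:3813  39:5401
  40:10232  41:5085  42:10310  43:11781  44:6568  45:7034  46:1696  47:10475
  48:5995  49:5907  50:7421  51:2272  52:9139  53:6474  54:1685  55:7717
  56:6825  57:8239  58:2667  59:3147  60:9893  61:468  62:4809  63:1126
  64:6885  65:6135  66:8857  67:2216  68:7959  69:8556  70:1768  71:10308
  72:1634  73:2432  74:7458  75:7262  76:3132  77:10419  78:4815  79:7989
  80:7504  81:4863  82:3948  83:667  84:6476  85:43  86:64  87:6401
  88:2673  89:10010  90:10512  91:10985  92:11689  93:11366  94:5402  95:9411
  96:7153  97:10098  98:8998  99:4345  100:4822  101:2242  102:10191  103:3379
  104:8045  105:8684  106:2781  107:3865  108:9865
Giant step factor: 10968^(-109) ≡ 9953 (mod 11789).
Scan 3766·9953^i mod 11789 for i = 0, 1, …:
  i=0: 3766   i=1: 5767   i=2: 10099   i=3: 2333
  i=4: 7808   i=5: 11725   i=6: 11403   i=7: 1356
  i=8: 9652   i=9: 9584     …   i=58: 1140
  i=59: 5402
Match at i=59, j=94: k = 59·109 + 94 = 6525.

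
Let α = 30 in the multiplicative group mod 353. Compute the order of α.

176

The order of 30 must divide p − 1 = 352 = 2^5 · 11.
Divisors: 1, 2, 4, 8, 11, 16, 22, 32, 44, 88, 176, 352.
Check each in increasing order: 30^1 ≡ 30;  30^2 ≡ 194;  30^4 ≡ 218;  30^8 ≡ 222;  30^11 ≡ 60;  30^16 ≡ 217;  30^22 ≡ 70;  30^32 ≡ 140;  30^44 ≡ 311;  30^88 ≡ 352;  30^176 ≡ 1.
Smallest exponent giving 1 is 176.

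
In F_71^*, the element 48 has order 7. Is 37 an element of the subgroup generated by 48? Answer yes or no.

yes

37 ∈ ⟨48⟩ iff 37^7 ≡ 1 (mod 71), since |⟨48⟩| = 7.
37^7 mod 71 = 1.
Since 1 = 1, 37 lies in the subgroup.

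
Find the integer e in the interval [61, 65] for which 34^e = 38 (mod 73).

62

Compute 34^61 mod 73 = 14, then multiply by 34 repeatedly:
  34^61=14  34^62=38
Found 38 at exponent 62.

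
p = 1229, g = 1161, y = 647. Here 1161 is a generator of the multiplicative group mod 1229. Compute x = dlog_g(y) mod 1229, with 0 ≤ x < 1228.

684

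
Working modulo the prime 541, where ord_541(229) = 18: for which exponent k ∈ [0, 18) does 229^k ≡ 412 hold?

3

Successive powers of 229 modulo 541:
  229^0=1  229^1=229  229^2=505  229^3=412
So 229^3 ≡ 412 (mod 541), giving k = 3.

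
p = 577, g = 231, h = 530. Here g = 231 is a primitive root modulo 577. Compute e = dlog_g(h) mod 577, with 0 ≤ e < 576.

393

Baby-step giant-step with m = ceil(sqrt(576)) = 24.
Baby table (231^j mod 577 for j=0..23):
  0:1  1:231  2:277  3:517  4:565  5:113  6:138  7:143
  8:144  9:375  10:75  11:15  12:3  13:116  14:254  15:397
  16:541  17:339  18:414  19:429  20:432  21:548  22:225  23:45
Giant step factor: 231^(-24) ≡ 513 (mod 577).
Scan 530·513^i mod 577 for i = 0, 1, …:
  i=0: 530   i=1: 123   i=2: 206   i=3: 87
  i=4: 202   i=5: 343   i=6: 551   i=7: 510
  i=8: 249   i=9: 220     …   i=15: 490
  i=16: 375
Match at i=16, j=9: e = 16·24 + 9 = 393.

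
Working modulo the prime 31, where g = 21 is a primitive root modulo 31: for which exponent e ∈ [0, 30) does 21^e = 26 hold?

Successive powers of 21 modulo 31:
  21^0=1  21^1=21  21^2=7  21^3=23  21^4=18  21^5=6
  21^6=2  21^7=11  21^8=14  21^9=15  21^10=5  21^11=12
  21^12=4  21^13=22  21^14=28  21^15=30  21^16=10  21^17=24
  21^18=8  21^19=13  21^20=25  21^21=29  21^22=20  21^23=17
  21^24=16  21^25=26
So 21^25 ≡ 26 (mod 31), giving e = 25.

25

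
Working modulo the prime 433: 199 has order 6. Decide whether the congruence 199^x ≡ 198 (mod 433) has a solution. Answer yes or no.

yes

⟨199⟩ has order 6; its elements mod 433 are {1, 198, 199, 234, 235, 432}.
198 is in this set.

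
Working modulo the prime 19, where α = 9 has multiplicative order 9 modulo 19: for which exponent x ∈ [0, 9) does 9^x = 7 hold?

Successive powers of 9 modulo 19:
  9^0=1  9^1=9  9^2=5  9^3=7
So 9^3 ≡ 7 (mod 19), giving x = 3.

3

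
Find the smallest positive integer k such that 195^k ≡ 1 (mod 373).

372

The order of 195 must divide p − 1 = 372 = 2^2 · 3 · 31.
Divisors: 1, 2, 3, 4, 6, 12, 31, 62, 93, 124, 186, 372.
Check each in increasing order: 195^1 ≡ 195;  195^2 ≡ 352;  195^3 ≡ 8;  195^4 ≡ 68;  195^6 ≡ 64;  195^12 ≡ 366;  195^31 ≡ 173;  195^62 ≡ 89;  195^93 ≡ 104;  195^124 ≡ 88;  195^186 ≡ 372;  195^372 ≡ 1.
Smallest exponent giving 1 is 372.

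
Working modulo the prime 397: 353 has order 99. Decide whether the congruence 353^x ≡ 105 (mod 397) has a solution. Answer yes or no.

yes

105 ∈ ⟨353⟩ iff 105^99 ≡ 1 (mod 397), since |⟨353⟩| = 99.
105^99 mod 397 = 1.
Since 1 = 1, 105 lies in the subgroup.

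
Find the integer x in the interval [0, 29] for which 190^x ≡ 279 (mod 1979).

6

Compute 190^0 mod 1979 = 1, then multiply by 190 repeatedly:
  190^0=1  190^1=190  190^2=478  190^3=1765  190^4=899
  190^5=616  190^6=279
Found 279 at exponent 6.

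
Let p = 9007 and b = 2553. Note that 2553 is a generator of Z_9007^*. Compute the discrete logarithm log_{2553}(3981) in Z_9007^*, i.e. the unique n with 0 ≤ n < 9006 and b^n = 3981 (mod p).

2244

Baby-step giant-step with m = ceil(sqrt(9006)) = 95.
Baby table (2553^j mod 9007 for j=0..94):
  0:1  1:2553  2:5748  3:2241  4:1828  5:1258  6:5182  7:7370
  8:8994  9:2839  10:6339  11:6895  12:3257  13:1660  14:4690  15:3267
  16:169  17:8128  18:7663  19:435  20:2694  21:5441  22:2079  23:2564
  24:6810  25:2420  26:8465  27:3352  28:1006  29:1323  30:9001  31:2696
  32:1540  33:4568  34:7046  35:1459  36:4936  37:815  38:78  39:980
  40:7001  41:3665  42:7479  43:8054  44:7888  45:7419  46:7993  47:5274
  48:8064  49:6397  50:1850  51:3382  52:5540  53:2630  54:4175  55:3494
  56:3252  57:6909  58:2971  59:1069  60:36  61:1838  62:8774  63:8620
  64:2759  65:253  66:6412  67:4117  68:8539  69:3127  70:3029  71:5031
  72:161  73:5718  74:6714  75:521  76:6084  77:4384  78:5658  79:6653
  80:6914  81:6729  82:2788  83:2234  84:1971  85:6057  86:7509  87:3581
  88:188  89:2593  90:8791  91:6986  92:1398  93:2322  94:1460
Giant step factor: 2553^(-95) ≡ 3032 (mod 9007).
Scan 3981·3032^i mod 9007 for i = 0, 1, …:
  i=0: 3981   i=1: 1012   i=2: 6004   i=3: 981
  i=4: 2082   i=5: 7724   i=6: 968   i=7: 7701
  i=8: 3288   i=9: 7474     …   i=22: 7525
  i=23: 1069
Match at i=23, j=59: n = 23·95 + 59 = 2244.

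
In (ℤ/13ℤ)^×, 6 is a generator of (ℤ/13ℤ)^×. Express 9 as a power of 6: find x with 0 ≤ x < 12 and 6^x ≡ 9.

4

Successive powers of 6 modulo 13:
  6^0=1  6^1=6  6^2=10  6^3=8  6^4=9
So 6^4 ≡ 9 (mod 13), giving x = 4.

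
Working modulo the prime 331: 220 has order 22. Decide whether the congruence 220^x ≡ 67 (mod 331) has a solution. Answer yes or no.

no

⟨220⟩ has order 22; its elements mod 331 are {1, 38, 57, 61, 74, 80, 85, 111, 120, 151, 164, 167, 180, 211, 220, 246, 251, 257, 270, 274, 293, 330}.
67 is not in this set.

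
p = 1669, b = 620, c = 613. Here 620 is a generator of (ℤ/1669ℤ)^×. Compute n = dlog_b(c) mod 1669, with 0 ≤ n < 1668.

1142

Baby-step giant-step with m = ceil(sqrt(1668)) = 41.
Baby table (620^j mod 1669 for j=0..40):
  0:1  1:620  2:530  3:1476  4:508  5:1188  6:531  7:427
  8:1038  9:995  10:1039  11:1615  12:1569  13:1422  14:408  15:941
  16:939  17:1368  18:308  19:694  20:1347  21:640  22:1247  23:393
  24:1655  25:1334  26:925  27:1033  28:1233  29:58  30:911  31:698
  32:489  33:1091  34:475  35:756  36:1400  37:120  38:964  39:178
  40:206
Giant step factor: 620^(-41) ≡ 181 (mod 1669).
Scan 613·181^i mod 1669 for i = 0, 1, …:
  i=0: 613   i=1: 799   i=2: 1085   i=3: 1112
  i=4: 992   i=5: 969   i=6: 144   i=7: 1029
  i=8: 990   i=9: 607     …   i=26: 1332
  i=27: 756
Match at i=27, j=35: n = 27·41 + 35 = 1142.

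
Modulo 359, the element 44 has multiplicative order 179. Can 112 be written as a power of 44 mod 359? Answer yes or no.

no

112 ∈ ⟨44⟩ iff 112^179 ≡ 1 (mod 359), since |⟨44⟩| = 179.
112^179 mod 359 = 358.
Since 358 ≠ 1, 112 does not lie in the subgroup.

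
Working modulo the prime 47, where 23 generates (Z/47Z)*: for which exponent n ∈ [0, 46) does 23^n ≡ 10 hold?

13

Baby-step giant-step with m = ceil(sqrt(46)) = 7.
Baby table (23^j mod 47 for j=0..6):
  0:1  1:23  2:12  3:41  4:3  5:22  6:36
Giant step factor: 23^(-7) ≡ 13 (mod 47).
Scan 10·13^i mod 47 for i = 0, 1, …:
  i=0: 10   i=1: 36
Match at i=1, j=6: n = 1·7 + 6 = 13.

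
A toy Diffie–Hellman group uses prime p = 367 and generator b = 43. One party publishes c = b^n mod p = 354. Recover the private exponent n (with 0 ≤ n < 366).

5

Successive powers of 43 modulo 367:
  43^0=1  43^1=43  43^2=14  43^3=235  43^4=196  43^5=354
So 43^5 ≡ 354 (mod 367), giving n = 5.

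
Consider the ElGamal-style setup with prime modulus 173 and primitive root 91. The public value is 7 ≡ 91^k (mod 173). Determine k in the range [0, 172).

Baby-step giant-step with m = ceil(sqrt(172)) = 14.
Baby table (91^j mod 173 for j=0..13):
  0:1  1:91  2:150  3:156  4:10  5:45  6:116  7:3
  8:100  9:104  10:122  11:30  12:135  13:2
Giant step factor: 91^(-14) ≡ 77 (mod 173).
Scan 7·77^i mod 173 for i = 0, 1, …:
  i=0: 7   i=1: 20   i=2: 156
Match at i=2, j=3: k = 2·14 + 3 = 31.

31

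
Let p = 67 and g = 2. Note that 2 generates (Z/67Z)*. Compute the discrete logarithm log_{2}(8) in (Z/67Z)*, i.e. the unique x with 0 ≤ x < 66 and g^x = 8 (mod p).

Baby-step giant-step with m = ceil(sqrt(66)) = 9.
Baby table (2^j mod 67 for j=0..8):
  0:1  1:2  2:4  3:8  4:16  5:32  6:64  7:61
  8:55
Giant step factor: 2^(-9) ≡ 53 (mod 67).
Scan 8·53^i mod 67 for i = 0, 1, …:
  i=0: 8
Match at i=0, j=3: x = 0·9 + 3 = 3.

3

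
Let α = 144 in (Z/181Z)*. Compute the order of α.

The order of 144 must divide p − 1 = 180 = 2^2 · 3^2 · 5.
Divisors: 1, 2, 3, 4, 5, 6, 9, 10, 12, 15, 18, 20, 30, 36, 45, 60, 90, 180.
Check each in increasing order: 144^1 ≡ 144;  144^2 ≡ 102;  144^3 ≡ 27;  144^4 ≡ 87;  144^5 ≡ 39;  144^6 ≡ 5;  144^9 ≡ 135;  144^10 ≡ 73;  144^12 ≡ 25;  144^15 ≡ 132;  144^18 ≡ 125;  144^20 ≡ 80;  144^30 ≡ 48;  144^36 ≡ 59;  144^45 ≡ 1.
Smallest exponent giving 1 is 45.

45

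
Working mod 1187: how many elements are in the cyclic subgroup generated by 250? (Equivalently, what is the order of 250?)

The order of 250 must divide p − 1 = 1186 = 2 · 593.
Divisors: 1, 2, 593, 1186.
Check each in increasing order: 250^1 ≡ 250;  250^2 ≡ 776;  250^593 ≡ 1.
Smallest exponent giving 1 is 593.

593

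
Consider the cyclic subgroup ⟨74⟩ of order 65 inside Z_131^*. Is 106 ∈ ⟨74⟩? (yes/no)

no

106 ∈ ⟨74⟩ iff 106^65 ≡ 1 (mod 131), since |⟨74⟩| = 65.
106^65 mod 131 = 130.
Since 130 ≠ 1, 106 does not lie in the subgroup.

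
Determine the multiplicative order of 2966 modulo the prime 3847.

The order of 2966 must divide p − 1 = 3846 = 2 · 3 · 641.
Divisors: 1, 2, 3, 6, 641, 1282, 1923, 3846.
Check each in increasing order: 2966^1 ≡ 2966;  2966^2 ≡ 2914;  2966^3 ≡ 2562;  2966^6 ≡ 862;  2966^641 ≡ 1954;  2966^1282 ≡ 1892;  2966^1923 ≡ 1.
Smallest exponent giving 1 is 1923.

1923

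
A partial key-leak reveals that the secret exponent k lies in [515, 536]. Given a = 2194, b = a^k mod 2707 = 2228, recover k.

515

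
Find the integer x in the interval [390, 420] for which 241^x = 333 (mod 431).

Compute 241^390 mod 431 = 8, then multiply by 241 repeatedly:
  241^390=8  241^391=204  241^392=30  241^393=334  241^394=328
  241^395=175  241^396=368  241^397=333
Found 333 at exponent 397.

397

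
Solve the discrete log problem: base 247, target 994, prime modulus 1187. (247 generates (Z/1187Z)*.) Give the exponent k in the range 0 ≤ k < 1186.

500

Baby-step giant-step with m = ceil(sqrt(1186)) = 35.
Baby table (247^j mod 1187 for j=0..34):
  0:1  1:247  2:472  3:258  4:815  5:702  6:92  7:171
  8:692  9:1183  10:199  11:486  12:155  13:301  14:753  15:819
  16:503  17:793  18:16  19:391  20:430  21:567  22:1170  23:549
  24:285  25:362  26:389  27:1123  28:810  29:654  30:106  31:68
  32:178  33:47  34:926
Giant step factor: 247^(-35) ≡ 460 (mod 1187).
Scan 994·460^i mod 1187 for i = 0, 1, …:
  i=0: 994   i=1: 245   i=2: 1122   i=3: 962
  i=4: 956   i=5: 570   i=6: 1060   i=7: 930
  i=8: 480   i=9: 18     …   i=13: 163
  i=14: 199
Match at i=14, j=10: k = 14·35 + 10 = 500.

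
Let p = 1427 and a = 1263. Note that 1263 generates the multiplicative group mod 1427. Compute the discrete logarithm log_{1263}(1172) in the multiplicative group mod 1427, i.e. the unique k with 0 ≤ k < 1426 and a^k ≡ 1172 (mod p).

520

Baby-step giant-step with m = ceil(sqrt(1426)) = 38.
Baby table (1263^j mod 1427 for j=0..37):
  0:1  1:1263  2:1210  3:1340  4:1425  5:328  6:434  7:174
  8:4  9:771  10:559  11:1079  12:1419  13:1312  14:309  15:696
  16:16  17:230  18:809  19:35  20:1395  21:967  22:1236  23:1357
  24:64  25:920  26:382  27:140  28:1299  29:1014  30:663  31:1147
  32:256  33:826  34:101  35:560  36:915  37:1202
Giant step factor: 1263^(-38) ≡ 1208 (mod 1427).
Scan 1172·1208^i mod 1427 for i = 0, 1, …:
  i=0: 1172   i=1: 192   i=2: 762   i=3: 81
  i=4: 812   i=5: 547   i=6: 75   i=7: 699
  i=8: 1035   i=9: 228   i=10: 13   i=11: 7
  i=12: 1321   i=13: 382
Match at i=13, j=26: k = 13·38 + 26 = 520.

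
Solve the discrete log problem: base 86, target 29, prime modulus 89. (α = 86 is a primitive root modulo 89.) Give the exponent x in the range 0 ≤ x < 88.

Baby-step giant-step with m = ceil(sqrt(88)) = 10.
Baby table (86^j mod 89 for j=0..9):
  0:1  1:86  2:9  3:62  4:81  5:24  6:17  7:38
  8:64  9:75
Giant step factor: 86^(-10) ≡ 53 (mod 89).
Scan 29·53^i mod 89 for i = 0, 1, …:
  i=0: 29   i=1: 24
Match at i=1, j=5: x = 1·10 + 5 = 15.

15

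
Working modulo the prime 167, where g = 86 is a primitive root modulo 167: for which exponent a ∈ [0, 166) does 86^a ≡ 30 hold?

137

Baby-step giant-step with m = ceil(sqrt(166)) = 13.
Baby table (86^j mod 167 for j=0..12):
  0:1  1:86  2:48  3:120  4:133  5:82  6:38  7:95
  8:154  9:51  10:44  11:110  12:108
Giant step factor: 86^(-13) ≡ 60 (mod 167).
Scan 30·60^i mod 167 for i = 0, 1, …:
  i=0: 30   i=1: 130   i=2: 118   i=3: 66
  i=4: 119   i=5: 126   i=6: 45   i=7: 28
  i=8: 10   i=9: 99   i=10: 95
Match at i=10, j=7: a = 10·13 + 7 = 137.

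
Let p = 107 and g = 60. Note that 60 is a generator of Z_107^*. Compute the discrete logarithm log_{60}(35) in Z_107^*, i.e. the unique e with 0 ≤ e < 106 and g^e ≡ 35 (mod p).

Baby-step giant-step with m = ceil(sqrt(106)) = 11.
Baby table (60^j mod 107 for j=0..10):
  0:1  1:60  2:69  3:74  4:53  5:77  6:19  7:70
  8:27  9:15  10:44
Giant step factor: 60^(-11) ≡ 55 (mod 107).
Scan 35·55^i mod 107 for i = 0, 1, …:
  i=0: 35   i=1: 106   i=2: 52   i=3: 78
  i=4: 10   i=5: 15
Match at i=5, j=9: e = 5·11 + 9 = 64.

64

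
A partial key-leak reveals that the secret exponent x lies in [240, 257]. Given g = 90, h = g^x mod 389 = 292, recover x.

Compute 90^240 mod 389 = 122, then multiply by 90 repeatedly:
  90^240=122  90^241=88  90^242=140  90^243=152  90^244=65
  90^245=15  90^246=183  90^247=132  90^248=210  90^249=228
  90^250=292
Found 292 at exponent 250.

250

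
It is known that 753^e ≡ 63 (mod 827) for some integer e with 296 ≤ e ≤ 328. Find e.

305

Compute 753^296 mod 827 = 655, then multiply by 753 repeatedly:
  753^296=655  753^297=323  753^298=81  753^299=622  753^300=284
  753^301=486  753^302=424  753^303=50  753^304=435  753^305=63
Found 63 at exponent 305.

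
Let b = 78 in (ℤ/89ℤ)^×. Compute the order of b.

11

The order of 78 must divide p − 1 = 88 = 2^3 · 11.
Divisors: 1, 2, 4, 8, 11, 22, 44, 88.
Check each in increasing order: 78^1 ≡ 78;  78^2 ≡ 32;  78^4 ≡ 45;  78^8 ≡ 67;  78^11 ≡ 1.
Smallest exponent giving 1 is 11.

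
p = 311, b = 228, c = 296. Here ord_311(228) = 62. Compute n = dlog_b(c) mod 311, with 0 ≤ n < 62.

61

Baby-step giant-step with m = ceil(sqrt(62)) = 8.
Baby table (228^j mod 311 for j=0..7):
  0:1  1:228  2:47  3:142  4:32  5:143  6:260  7:190
Giant step factor: 228^(-8) ≡ 270 (mod 311).
Scan 296·270^i mod 311 for i = 0, 1, …:
  i=0: 296   i=1: 304   i=2: 287   i=3: 51
  i=4: 86   i=5: 206   i=6: 262   i=7: 143
Match at i=7, j=5: n = 7·8 + 5 = 61.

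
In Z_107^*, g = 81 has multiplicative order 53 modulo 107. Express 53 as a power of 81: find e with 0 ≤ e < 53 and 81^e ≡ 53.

7

Baby-step giant-step with m = ceil(sqrt(53)) = 8.
Baby table (81^j mod 107 for j=0..7):
  0:1  1:81  2:34  3:79  4:86  5:11  6:35  7:53
Giant step factor: 81^(-8) ≡ 33 (mod 107).
Scan 53·33^i mod 107 for i = 0, 1, …:
  i=0: 53
Match at i=0, j=7: e = 0·8 + 7 = 7.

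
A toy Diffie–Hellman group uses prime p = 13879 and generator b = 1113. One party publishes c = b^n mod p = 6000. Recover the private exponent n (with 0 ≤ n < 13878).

983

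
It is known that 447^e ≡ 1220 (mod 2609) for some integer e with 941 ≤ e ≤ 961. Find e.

954

Compute 447^941 mod 2609 = 1447, then multiply by 447 repeatedly:
  447^941=1447  447^942=2386  447^943=2070  447^944=1704  447^945=2469
  447^946=36  447^947=438  447^948=111  447^949=46  447^950=2299
  447^951=2316  447^952=2088  447^953=1923  447^954=1220
Found 1220 at exponent 954.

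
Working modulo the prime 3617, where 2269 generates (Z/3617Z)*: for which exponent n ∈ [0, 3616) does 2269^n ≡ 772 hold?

Baby-step giant-step with m = ceil(sqrt(3616)) = 61.
Baby table (2269^j mod 3617 for j=0..60):
  0:1  1:2269  2:1370  3:1527  4:3294  5:1364  6:2381  7:2308
  8:3053  9:702  10:1358  11:3235  12:1322  13:1125  14:2640  15:408
  16:3417  17:1942  18:892  19:2045  20:3111  21:2092  22:1244  23:1376
  24:673  25:663  26:3292  27:443  28:3258  29:2871  30:82  31:1591
  32:213  33:2236  34:2450  35:3338  36:3541  37:1172  38:773  39:3309
  40:2846  41:1229  42:3511  43:1825  44:3077  45:903  46:1685  47:96
  48:804  49:1308  50:1912  51:1545  52:732  53:705  54:931  55:111
  56:2286  57:156  58:3115  59:317  60:3107
Giant step factor: 2269^(-61) ≡ 680 (mod 3617).
Scan 772·680^i mod 3617 for i = 0, 1, …:
  i=0: 772   i=1: 495   i=2: 219   i=3: 623
  i=4: 451   i=5: 2852   i=6: 648   i=7: 2983
  i=8: 2920   i=9: 3484     …   i=15: 638
  i=16: 3417
Match at i=16, j=16: n = 16·61 + 16 = 992.

992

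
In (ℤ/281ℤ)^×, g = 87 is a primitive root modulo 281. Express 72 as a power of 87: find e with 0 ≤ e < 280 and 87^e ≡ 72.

78

Baby-step giant-step with m = ceil(sqrt(280)) = 17.
Baby table (87^j mod 281 for j=0..16):
  0:1  1:87  2:263  3:120  4:43  5:88  6:69  7:102
  8:163  9:131  10:157  11:171  12:265  13:13  14:7  15:47
  16:155
Giant step factor: 87^(-17) ≡ 187 (mod 281).
Scan 72·187^i mod 281 for i = 0, 1, …:
  i=0: 72   i=1: 257   i=2: 8   i=3: 91
  i=4: 157
Match at i=4, j=10: e = 4·17 + 10 = 78.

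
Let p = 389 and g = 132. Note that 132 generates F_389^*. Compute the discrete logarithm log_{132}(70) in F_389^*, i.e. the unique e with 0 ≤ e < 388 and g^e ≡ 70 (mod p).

157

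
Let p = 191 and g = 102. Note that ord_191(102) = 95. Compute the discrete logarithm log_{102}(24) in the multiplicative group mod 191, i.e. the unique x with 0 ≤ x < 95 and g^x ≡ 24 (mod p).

26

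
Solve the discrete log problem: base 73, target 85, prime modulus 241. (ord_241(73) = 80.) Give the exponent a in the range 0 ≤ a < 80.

33

Baby-step giant-step with m = ceil(sqrt(80)) = 9.
Baby table (73^j mod 241 for j=0..8):
  0:1  1:73  2:27  3:43  4:6  5:197  6:162  7:17
  8:36
Giant step factor: 73^(-9) ≡ 220 (mod 241).
Scan 85·220^i mod 241 for i = 0, 1, …:
  i=0: 85   i=1: 143   i=2: 130   i=3: 162
Match at i=3, j=6: a = 3·9 + 6 = 33.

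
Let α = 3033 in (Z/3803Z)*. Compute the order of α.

1901

The order of 3033 must divide p − 1 = 3802 = 2 · 1901.
Divisors: 1, 2, 1901, 3802.
Check each in increasing order: 3033^1 ≡ 3033;  3033^2 ≡ 3435;  3033^1901 ≡ 1.
Smallest exponent giving 1 is 1901.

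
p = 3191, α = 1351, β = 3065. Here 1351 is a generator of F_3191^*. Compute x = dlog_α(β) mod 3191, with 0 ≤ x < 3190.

Baby-step giant-step with m = ceil(sqrt(3190)) = 57.
Baby table (1351^j mod 3191 for j=0..56):
  0:1  1:1351  2:3140  3:1301  4:2601  5:660  6:1371  7:1441
  8:281  9:3093  10:1624  11:1807  12:142  13:382  14:2331  15:2855
  16:2377  17:1181  18:31  19:398  20:1610  21:2039  22:856  23:1314
  24:1018  25:3188  26:2329  27:153  28:2479  29:1770  30:1211  31:2269
  32:2059  33:2348  34:294  35:1510  36:961  37:2765  38:2045  39:2580
  40:1008  41:2442  42:2839  43:3098  44:1997  45:1552  46:265  47:623
  48:2440  49:137  50:9  51:2586  52:2732  53:2136  54:1072  55:2749
  56:2766
Giant step factor: 1351^(-57) ≡ 2008 (mod 3191).
Scan 3065·2008^i mod 3191 for i = 0, 1, …:
  i=0: 3065   i=1: 2272   i=2: 2237   i=3: 2159
  i=4: 1894   i=5: 2671   i=6: 2488   i=7: 1989
  i=8: 1971   i=9: 928     …   i=39: 424
  i=40: 2586
Match at i=40, j=51: x = 40·57 + 51 = 2331.

2331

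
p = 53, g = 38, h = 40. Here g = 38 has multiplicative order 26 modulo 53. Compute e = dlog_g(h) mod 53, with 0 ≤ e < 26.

15

Successive powers of 38 modulo 53:
  38^0=1  38^1=38  38^2=13  38^3=17  38^4=10  38^5=9
  38^6=24  38^7=11  38^8=47  38^9=37  38^10=28  38^11=4
  38^12=46  38^13=52  38^14=15  38^15=40
So 38^15 ≡ 40 (mod 53), giving e = 15.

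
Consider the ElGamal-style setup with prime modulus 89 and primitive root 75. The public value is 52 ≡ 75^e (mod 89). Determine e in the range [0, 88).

11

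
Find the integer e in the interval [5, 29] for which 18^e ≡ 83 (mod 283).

Compute 18^5 mod 283 = 260, then multiply by 18 repeatedly:
  18^5=260  18^6=152  18^7=189  18^8=6  18^9=108
  18^10=246  18^11=183  18^12=181  18^13=145  18^14=63
  18^15=2  18^16=36  18^17=82  18^18=61  18^19=249
  18^20=237  18^21=21  18^22=95  18^23=12  18^24=216
  18^25=209  18^26=83
Found 83 at exponent 26.

26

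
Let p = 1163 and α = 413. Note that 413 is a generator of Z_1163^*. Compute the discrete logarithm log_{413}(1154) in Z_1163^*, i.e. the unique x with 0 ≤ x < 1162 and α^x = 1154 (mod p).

335

Baby-step giant-step with m = ceil(sqrt(1162)) = 35.
Baby table (413^j mod 1163 for j=0..34):
  0:1  1:413  2:771  3:924  4:148  5:648  6:134  7:681
  8:970  9:538  10:61  11:770  12:511  13:540  14:887  15:1149
  16:33  17:836  18:1020  19:254  20:232  21:450  22:933  23:376
  24:609  25:309  26:850  27:987  28:581  29:375  30:196  31:701
  32:1089  33:839  34:1096
Giant step factor: 413^(-35) ≡ 637 (mod 1163).
Scan 1154·637^i mod 1163 for i = 0, 1, …:
  i=0: 1154   i=1: 82   i=2: 1062   i=3: 791
  i=4: 288   i=5: 865   i=6: 906   i=7: 274
  i=8: 88   i=9: 232
Match at i=9, j=20: x = 9·35 + 20 = 335.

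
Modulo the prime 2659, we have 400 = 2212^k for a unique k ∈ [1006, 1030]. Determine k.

Compute 2212^1006 mod 2659 = 1601, then multiply by 2212 repeatedly:
  2212^1006=1601  2212^1007=2283  2212^1008=555  2212^1009=1861  2212^1010=400
Found 400 at exponent 1010.

1010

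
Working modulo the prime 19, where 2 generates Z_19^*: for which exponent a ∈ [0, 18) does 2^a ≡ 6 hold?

14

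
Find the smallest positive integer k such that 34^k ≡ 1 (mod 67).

The order of 34 must divide p − 1 = 66 = 2 · 3 · 11.
Divisors: 1, 2, 3, 6, 11, 22, 33, 66.
Check each in increasing order: 34^1 ≡ 34;  34^2 ≡ 17;  34^3 ≡ 42;  34^6 ≡ 22;  34^11 ≡ 30;  34^22 ≡ 29;  34^33 ≡ 66;  34^66 ≡ 1.
Smallest exponent giving 1 is 66.

66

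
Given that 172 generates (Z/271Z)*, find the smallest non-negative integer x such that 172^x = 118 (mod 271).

Baby-step giant-step with m = ceil(sqrt(270)) = 17.
Baby table (172^j mod 271 for j=0..16):
  0:1  1:172  2:45  3:152  4:128  5:65  6:69  7:215
  8:124  9:190  10:160  11:149  12:154  13:201  14:155  15:102
  16:200
Giant step factor: 172^(-17) ≡ 255 (mod 271).
Scan 118·255^i mod 271 for i = 0, 1, …:
  i=0: 118   i=1: 9   i=2: 127   i=3: 136
  i=4: 263   i=5: 128
Match at i=5, j=4: x = 5·17 + 4 = 89.

89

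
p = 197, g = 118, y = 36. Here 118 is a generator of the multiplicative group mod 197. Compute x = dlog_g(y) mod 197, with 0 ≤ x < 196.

84

Baby-step giant-step with m = ceil(sqrt(196)) = 14.
Baby table (118^j mod 197 for j=0..13):
  0:1  1:118  2:134  3:52  4:29  5:73  6:143  7:129
  8:53  9:147  10:10  11:195  12:158  13:126
Giant step factor: 118^(-14) ≡ 161 (mod 197).
Scan 36·161^i mod 197 for i = 0, 1, …:
  i=0: 36   i=1: 83   i=2: 164   i=3: 6
  i=4: 178   i=5: 93   i=6: 1
Match at i=6, j=0: x = 6·14 + 0 = 84.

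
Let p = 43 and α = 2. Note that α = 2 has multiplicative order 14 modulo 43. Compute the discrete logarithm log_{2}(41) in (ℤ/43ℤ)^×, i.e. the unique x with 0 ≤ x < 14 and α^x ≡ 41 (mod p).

8

Successive powers of 2 modulo 43:
  2^0=1  2^1=2  2^2=4  2^3=8  2^4=16  2^5=32
  2^6=21  2^7=42  2^8=41
So 2^8 ≡ 41 (mod 43), giving x = 8.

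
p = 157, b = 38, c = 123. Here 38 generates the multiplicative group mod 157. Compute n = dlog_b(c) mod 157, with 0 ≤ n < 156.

31

Baby-step giant-step with m = ceil(sqrt(156)) = 13.
Baby table (38^j mod 157 for j=0..12):
  0:1  1:38  2:31  3:79  4:19  5:94  6:118  7:88
  8:47  9:59  10:44  11:102  12:108
Giant step factor: 38^(-13) ≡ 50 (mod 157).
Scan 123·50^i mod 157 for i = 0, 1, …:
  i=0: 123   i=1: 27   i=2: 94
Match at i=2, j=5: n = 2·13 + 5 = 31.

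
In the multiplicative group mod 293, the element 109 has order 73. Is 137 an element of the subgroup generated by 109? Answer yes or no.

yes

137 ∈ ⟨109⟩ iff 137^73 ≡ 1 (mod 293), since |⟨109⟩| = 73.
137^73 mod 293 = 1.
Since 1 = 1, 137 lies in the subgroup.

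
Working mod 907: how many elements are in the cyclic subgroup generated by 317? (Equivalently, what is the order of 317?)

The order of 317 must divide p − 1 = 906 = 2 · 3 · 151.
Divisors: 1, 2, 3, 6, 151, 302, 453, 906.
Check each in increasing order: 317^1 ≡ 317;  317^2 ≡ 719;  317^3 ≡ 266;  317^6 ≡ 10;  317^151 ≡ 522;  317^302 ≡ 384;  317^453 ≡ 1.
Smallest exponent giving 1 is 453.

453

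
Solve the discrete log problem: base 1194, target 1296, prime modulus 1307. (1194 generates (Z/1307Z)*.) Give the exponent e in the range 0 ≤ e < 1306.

Baby-step giant-step with m = ceil(sqrt(1306)) = 37.
Baby table (1194^j mod 1307 for j=0..36):
  0:1  1:1194  2:1006  3:31  4:418  5:1125  6:961  7:1195
  8:893  9:1037  10:449  11:236  12:779  13:849  14:781  15:623
  16:179  17:685  18:1015  19:321  20:323  21:97  22:802  23:864
  24:393  25:29  26:644  27:420  28:899  29:359  30:1257  31:422
  32:673  33:1064  34:12  35:1258  36:309
Giant step factor: 1194^(-37) ≡ 130 (mod 1307).
Scan 1296·130^i mod 1307 for i = 0, 1, …:
  i=0: 1296   i=1: 1184   i=2: 1001   i=3: 737
  i=4: 399   i=5: 897   i=6: 287   i=7: 714
  i=8: 23   i=9: 376     …   i=29: 1238
  i=30: 179
Match at i=30, j=16: e = 30·37 + 16 = 1126.

1126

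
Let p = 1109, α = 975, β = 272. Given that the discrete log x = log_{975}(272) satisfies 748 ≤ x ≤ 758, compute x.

750

Compute 975^748 mod 1109 = 357, then multiply by 975 repeatedly:
  975^748=357  975^749=958  975^750=272
Found 272 at exponent 750.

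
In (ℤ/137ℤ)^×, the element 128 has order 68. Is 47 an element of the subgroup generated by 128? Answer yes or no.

47 ∈ ⟨128⟩ iff 47^68 ≡ 1 (mod 137), since |⟨128⟩| = 68.
47^68 mod 137 = 136.
Since 136 ≠ 1, 47 does not lie in the subgroup.

no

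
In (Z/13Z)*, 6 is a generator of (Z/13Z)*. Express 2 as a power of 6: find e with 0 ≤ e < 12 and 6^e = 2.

Successive powers of 6 modulo 13:
  6^0=1  6^1=6  6^2=10  6^3=8  6^4=9  6^5=2
So 6^5 ≡ 2 (mod 13), giving e = 5.

5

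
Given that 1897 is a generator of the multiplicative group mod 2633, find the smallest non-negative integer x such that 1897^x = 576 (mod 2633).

1762

Baby-step giant-step with m = ceil(sqrt(2632)) = 52.
Baby table (1897^j mod 2633 for j=0..51):
  0:1  1:1897  2:1931  3:604  4:433  5:2538  6:1462  7:865
  8:546  9:993  10:1126  11:659  12:2081  13:790  14:453  15:983
  16:587  17:2413  18:1307  19:1726  20:1403  21:2161  22:2469  23:2219
  24:1909  25:998  26:79  27:2415  28:2468  29:322  30:2611  31:394
  32:2279  33:2510  34:1006  35:2090  36:2065  37:2034  38:1153  39:1851
  40:1558  41:1300  42:1612  43:1051  44:566  45:2071  46:251  47:2207
  48:209  49:1523  50:730  51:2485
Giant step factor: 1897^(-52) ≡ 2101 (mod 2633).
Scan 576·2101^i mod 2633 for i = 0, 1, …:
  i=0: 576   i=1: 1629   i=2: 2262   i=3: 2530
  i=4: 2136   i=5: 1104   i=6: 2464   i=7: 386
  i=8: 22   i=9: 1461     …   i=32: 2489
  i=33: 251
Match at i=33, j=46: x = 33·52 + 46 = 1762.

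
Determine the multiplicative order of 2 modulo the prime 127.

The order of 2 must divide p − 1 = 126 = 2 · 3^2 · 7.
Divisors: 1, 2, 3, 6, 7, 9, 14, 18, 21, 42, 63, 126.
Check each in increasing order: 2^1 ≡ 2;  2^2 ≡ 4;  2^3 ≡ 8;  2^6 ≡ 64;  2^7 ≡ 1.
Smallest exponent giving 1 is 7.

7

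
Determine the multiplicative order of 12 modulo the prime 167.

The order of 12 must divide p − 1 = 166 = 2 · 83.
Divisors: 1, 2, 83, 166.
Check each in increasing order: 12^1 ≡ 12;  12^2 ≡ 144;  12^83 ≡ 1.
Smallest exponent giving 1 is 83.

83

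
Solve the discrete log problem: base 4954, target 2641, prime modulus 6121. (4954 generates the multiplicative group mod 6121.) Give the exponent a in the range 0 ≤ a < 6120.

Baby-step giant-step with m = ceil(sqrt(6120)) = 79.
Baby table (4954^j mod 6121 for j=0..78):
  0:1  1:4954  2:3027  3:5429  4:5713  5:4819  6:1426  7:770
  8:1197  9:4810  10:5808  11:4132  12:1304  13:2361  14:5284  15:3540
  16:495  17:3830  18:4841  19:236  20:33  21:4336  22:1955  23:1648
  24:4899  25:6002  26:4211  27:926  28:2775  29:5705  30:1913  31:1694
  32:185  33:4461  34:2984  35:521  36:4093  37:3970  38:607  39:1667
  40:1089  41:2305  42:3305  43:5416  44:2521  45:2194  46:4301  47:6074
  48:5881  49:4635  50:1919  51:813  52:6105  53:309  54:536  55:4951
  56:407  57:2469  58:1668  59:6043  60:5332  61:2613  62:5008  63:1219
  64:3620  65:5071  66:1150  67:4570  68:4322  69:6051  70:2117  71:2345
  72:5593  73:4076  74:5446  75:4237  76:1189  77:1904  78:6076
Giant step factor: 4954^(-79) ≡ 2271 (mod 6121).
Scan 2641·2271^i mod 6121 for i = 0, 1, …:
  i=0: 2641   i=1: 5252   i=2: 3584   i=3: 4455
  i=4: 5413   i=5: 1955
Match at i=5, j=22: a = 5·79 + 22 = 417.

417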